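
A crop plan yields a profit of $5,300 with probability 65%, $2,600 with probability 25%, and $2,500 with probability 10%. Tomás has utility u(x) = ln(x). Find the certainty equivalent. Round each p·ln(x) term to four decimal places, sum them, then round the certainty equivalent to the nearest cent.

E[u] = 0.65·ln(5300) + 0.25·ln(2600) + 0.1·ln(2500) = 5.5741 + 1.9658 + 0.7824 = 8.3223
CE = e^8.3223 ≈ 4114.61

$4,114.61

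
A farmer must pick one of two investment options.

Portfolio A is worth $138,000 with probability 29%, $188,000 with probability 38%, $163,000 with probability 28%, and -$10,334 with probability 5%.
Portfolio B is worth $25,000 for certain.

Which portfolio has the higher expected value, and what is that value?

Portfolio A ($156,583.30)

Portfolio A = 0.29 × 138000 + 0.38 × 188000 + 0.28 × 163000 + 0.05 × (-10334) = 40020 + 71440 + 45640 − 516.7 = 156583.3
Portfolio B: 25000 (certain)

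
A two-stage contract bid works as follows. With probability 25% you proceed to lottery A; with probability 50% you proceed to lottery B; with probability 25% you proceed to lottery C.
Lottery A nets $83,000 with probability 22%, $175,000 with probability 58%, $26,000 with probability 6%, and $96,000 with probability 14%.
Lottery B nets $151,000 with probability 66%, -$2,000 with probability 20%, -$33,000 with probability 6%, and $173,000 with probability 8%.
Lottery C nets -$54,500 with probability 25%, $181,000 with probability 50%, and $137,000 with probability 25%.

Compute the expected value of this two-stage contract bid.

$117,031.25

EV(A) = 0.22 × 83000 + 0.58 × 175000 + 0.06 × 26000 + 0.14 × 96000 = 18260 + 101500 + 1560 + 13440 = 134760
EV(B) = 0.66 × 151000 + 0.2 × (-2000) + 0.06 × (-33000) + 0.08 × 173000 = 99660 − 400 − 1980 + 13840 = 111120
EV(C) = 0.25 × (-54500) + 0.5 × 181000 + 0.25 × 137000 = -13625 + 90500 + 34250 = 111125
Overall = 0.25 × 134760 + 0.5 × 111120 + 0.25 × 111125 = 33690 + 55560 + 27781.25 = 117031.25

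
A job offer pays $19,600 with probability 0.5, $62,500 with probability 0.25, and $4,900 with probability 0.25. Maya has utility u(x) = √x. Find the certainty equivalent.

$22,500

E[u] = 0.5·√19600 + 0.25·√62500 + 0.25·√4900 = 0.5·140 + 0.25·250 + 0.25·70 = 150
CE = (150)² = 22500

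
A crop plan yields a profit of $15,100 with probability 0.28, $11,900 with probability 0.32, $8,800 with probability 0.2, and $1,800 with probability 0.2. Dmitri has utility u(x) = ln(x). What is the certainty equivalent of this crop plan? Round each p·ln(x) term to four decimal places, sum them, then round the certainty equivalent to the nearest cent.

$8,208.29

E[u] = 0.28·ln(15100) + 0.32·ln(11900) + 0.2·ln(8800) + 0.2·ln(1800) = 2.6943 + 3.0030 + 1.8165 + 1.4991 = 9.0129
CE = e^9.0129 ≈ 8208.29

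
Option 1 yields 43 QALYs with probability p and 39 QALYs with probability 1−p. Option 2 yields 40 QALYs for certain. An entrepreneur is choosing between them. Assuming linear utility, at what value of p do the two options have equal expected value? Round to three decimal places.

p = 0.250

p·43 + (1−p)·39 = 40
4p + 39 = 40
p = (40 − 39) / 4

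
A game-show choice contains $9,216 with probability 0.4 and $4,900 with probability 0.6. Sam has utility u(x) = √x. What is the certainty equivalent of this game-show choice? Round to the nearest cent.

E[u] = 0.4·√9216 + 0.6·√4900 = 0.4·96 + 0.6·70 = 80.4
CE = (80.4)² = 6464.16

$6,464.16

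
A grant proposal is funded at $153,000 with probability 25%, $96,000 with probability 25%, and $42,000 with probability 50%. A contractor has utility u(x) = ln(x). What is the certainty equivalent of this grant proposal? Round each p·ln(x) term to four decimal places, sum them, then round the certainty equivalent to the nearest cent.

E[u] = 0.25·ln(153000) + 0.25·ln(96000) + 0.5·ln(42000) = 2.9845 + 2.8680 + 5.3227 = 11.1752
CE = e^11.1752 ≈ 71339.11

$71,339.11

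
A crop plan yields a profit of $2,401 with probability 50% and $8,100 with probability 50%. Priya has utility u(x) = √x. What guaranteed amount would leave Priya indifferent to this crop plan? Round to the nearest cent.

$4,830.25

E[u] = 0.5·√2401 + 0.5·√8100 = 0.5·49 + 0.5·90 = 69.5
CE = (69.5)² = 4830.25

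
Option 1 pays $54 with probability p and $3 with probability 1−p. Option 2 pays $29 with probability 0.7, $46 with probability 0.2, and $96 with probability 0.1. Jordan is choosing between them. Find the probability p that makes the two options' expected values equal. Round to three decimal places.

p = 0.708

EV(Option 2) = 0.7 × 29 + 0.2 × 46 + 0.1 × 96 = 20.3 + 9.2 + 9.6 = 39.1
p·54 + (1−p)·3 = 39.1
51p + 3 = 39.1
p = (39.1 − 3) / 51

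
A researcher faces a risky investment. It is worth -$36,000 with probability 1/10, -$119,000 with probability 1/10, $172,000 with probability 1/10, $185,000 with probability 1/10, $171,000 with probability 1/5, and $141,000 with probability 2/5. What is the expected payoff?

EV = 1/10 × (-36000) + 1/10 × (-119000) + 1/10 × 172000 + 1/10 × 185000 + 1/5 × 171000 + 2/5 × 141000 = -3600 − 11900 + 17200 + 18500 + 34200 + 56400 = 110800

$110,800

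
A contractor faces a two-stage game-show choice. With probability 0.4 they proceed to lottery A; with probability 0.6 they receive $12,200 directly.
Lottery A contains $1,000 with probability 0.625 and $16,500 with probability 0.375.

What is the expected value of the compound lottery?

EV(A) = 0.625 × 1000 + 0.375 × 16500 = 625 + 6187.5 = 6812.5
Branch B: 12200 (certain)
Overall = 0.4 × 6812.5 + 0.6 × 12200 = 2725 + 7320 = 10045

$10,045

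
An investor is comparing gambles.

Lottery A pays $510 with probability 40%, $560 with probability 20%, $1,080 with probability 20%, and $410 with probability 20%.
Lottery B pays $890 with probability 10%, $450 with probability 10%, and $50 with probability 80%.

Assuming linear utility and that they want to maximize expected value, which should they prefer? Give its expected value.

Lottery A = 0.4 × 510 + 0.2 × 560 + 0.2 × 1080 + 0.2 × 410 = 204 + 112 + 216 + 82 = 614
Lottery B = 0.1 × 890 + 0.1 × 450 + 0.8 × 50 = 89 + 45 + 40 = 174

Lottery A ($614)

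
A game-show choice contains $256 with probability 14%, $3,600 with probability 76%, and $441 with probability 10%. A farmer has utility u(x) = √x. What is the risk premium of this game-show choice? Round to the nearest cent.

$321.94

E[u] = 0.14·√256 + 0.76·√3600 + 0.1·√441 = 0.14·16 + 0.76·60 + 0.1·21 = 49.94
CE = (49.94)² = 2494.0036
Risk premium = EV − CE = 2815.94 − 2494.0036 = 321.9364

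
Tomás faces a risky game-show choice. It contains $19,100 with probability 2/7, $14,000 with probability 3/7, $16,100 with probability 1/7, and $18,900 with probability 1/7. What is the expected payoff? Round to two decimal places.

EV = 2/7 × 19100 + 3/7 × 14000 + 1/7 × 16100 + 1/7 × 18900 = 5457.1429 + 6000 + 2300 + 2700 = 16457.1429

$16,457.14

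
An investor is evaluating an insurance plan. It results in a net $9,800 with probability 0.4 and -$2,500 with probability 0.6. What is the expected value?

EV = 0.4 × 9800 + 0.6 × (-2500) = 3920 − 1500 = 2420

$2,420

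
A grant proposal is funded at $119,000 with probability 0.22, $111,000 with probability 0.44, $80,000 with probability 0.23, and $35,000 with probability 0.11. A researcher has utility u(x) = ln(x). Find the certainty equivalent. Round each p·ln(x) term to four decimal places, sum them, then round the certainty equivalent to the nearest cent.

E[u] = 0.22·ln(119000) + 0.44·ln(111000) + 0.23·ln(80000) + 0.11·ln(35000) = 2.5711 + 5.1116 + 2.5966 + 1.1509 = 11.4302
CE = e^11.4302 ≈ 92060.39

$92,060.39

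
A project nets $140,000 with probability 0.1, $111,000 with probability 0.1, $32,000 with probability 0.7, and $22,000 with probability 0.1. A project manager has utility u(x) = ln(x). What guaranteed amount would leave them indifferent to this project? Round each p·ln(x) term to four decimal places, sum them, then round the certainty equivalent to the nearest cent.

E[u] = 0.1·ln(140000) + 0.1·ln(111000) + 0.7·ln(32000) + 0.1·ln(22000) = 1.1849 + 1.1617 + 7.2614 + 0.9999 = 10.6079
CE = e^10.6079 ≈ 40453.16

$40,453.16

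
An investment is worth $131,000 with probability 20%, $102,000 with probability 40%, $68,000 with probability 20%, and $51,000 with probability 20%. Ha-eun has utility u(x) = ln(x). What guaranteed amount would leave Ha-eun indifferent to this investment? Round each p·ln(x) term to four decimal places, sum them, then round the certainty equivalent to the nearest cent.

E[u] = 0.2·ln(131000) + 0.4·ln(102000) + 0.2·ln(68000) + 0.2·ln(51000) = 2.3566 + 4.6131 + 2.2255 + 2.1679 = 11.3631
CE = e^11.3631 ≈ 86085.82

$86,085.82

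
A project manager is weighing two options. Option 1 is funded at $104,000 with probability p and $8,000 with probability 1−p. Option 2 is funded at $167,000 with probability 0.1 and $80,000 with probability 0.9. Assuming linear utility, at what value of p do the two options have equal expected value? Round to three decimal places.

EV(Option 2) = 0.1 × 167000 + 0.9 × 80000 = 16700 + 72000 = 88700
p·104000 + (1−p)·8000 = 88700
96000p + 8000 = 88700
p = (88700 − 8000) / 96000

p = 0.841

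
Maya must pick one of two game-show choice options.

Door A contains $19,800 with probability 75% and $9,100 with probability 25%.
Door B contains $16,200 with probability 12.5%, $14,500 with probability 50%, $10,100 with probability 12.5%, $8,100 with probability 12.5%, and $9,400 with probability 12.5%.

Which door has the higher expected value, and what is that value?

Door A = 0.75 × 19800 + 0.25 × 9100 = 14850 + 2275 = 17125
Door B = 0.125 × 16200 + 0.5 × 14500 + 0.125 × 10100 + 0.125 × 8100 + 0.125 × 9400 = 2025 + 7250 + 1262.5 + 1012.5 + 1175 = 12725

Door A ($17,125)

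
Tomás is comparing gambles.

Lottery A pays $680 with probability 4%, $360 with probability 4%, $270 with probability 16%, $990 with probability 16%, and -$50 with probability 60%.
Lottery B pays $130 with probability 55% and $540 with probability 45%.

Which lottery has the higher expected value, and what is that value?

Lottery B ($314.50)

Lottery A = 0.04 × 680 + 0.04 × 360 + 0.16 × 270 + 0.16 × 990 + 0.6 × (-50) = 27.2 + 14.4 + 43.2 + 158.4 − 30 = 213.2
Lottery B = 0.55 × 130 + 0.45 × 540 = 71.5 + 243 = 314.5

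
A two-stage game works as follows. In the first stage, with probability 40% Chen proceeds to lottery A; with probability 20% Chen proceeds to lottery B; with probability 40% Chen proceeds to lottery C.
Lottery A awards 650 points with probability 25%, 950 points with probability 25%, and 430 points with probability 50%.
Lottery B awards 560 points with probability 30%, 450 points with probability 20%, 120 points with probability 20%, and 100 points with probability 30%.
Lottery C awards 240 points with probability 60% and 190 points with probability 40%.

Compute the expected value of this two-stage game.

396.4 points

EV(A) = 0.25 × 650 + 0.25 × 950 + 0.5 × 430 = 162.5 + 237.5 + 215 = 615
EV(B) = 0.3 × 560 + 0.2 × 450 + 0.2 × 120 + 0.3 × 100 = 168 + 90 + 24 + 30 = 312
EV(C) = 0.6 × 240 + 0.4 × 190 = 144 + 76 = 220
Overall = 0.4 × 615 + 0.2 × 312 + 0.4 × 220 = 246 + 62.4 + 88 = 396.4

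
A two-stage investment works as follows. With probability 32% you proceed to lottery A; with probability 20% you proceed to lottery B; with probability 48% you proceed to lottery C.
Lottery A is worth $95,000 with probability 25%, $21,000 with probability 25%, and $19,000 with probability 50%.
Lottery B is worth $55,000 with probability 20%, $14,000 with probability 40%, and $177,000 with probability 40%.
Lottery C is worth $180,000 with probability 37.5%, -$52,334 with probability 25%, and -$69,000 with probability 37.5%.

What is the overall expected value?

$43,499.92

EV(A) = 0.25 × 95000 + 0.25 × 21000 + 0.5 × 19000 = 23750 + 5250 + 9500 = 38500
EV(B) = 0.2 × 55000 + 0.4 × 14000 + 0.4 × 177000 = 11000 + 5600 + 70800 = 87400
EV(C) = 0.375 × 180000 + 0.25 × (-52334) + 0.375 × (-69000) = 67500 − 13083.5 − 25875 = 28541.5
Overall = 0.32 × 38500 + 0.2 × 87400 + 0.48 × 28541.5 = 12320 + 17480 + 13699.92 = 43499.92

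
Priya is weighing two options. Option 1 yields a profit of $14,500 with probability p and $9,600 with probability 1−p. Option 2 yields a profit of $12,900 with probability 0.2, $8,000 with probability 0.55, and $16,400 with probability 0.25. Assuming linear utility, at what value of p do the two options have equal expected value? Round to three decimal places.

p = 0.302

EV(Option 2) = 0.2 × 12900 + 0.55 × 8000 + 0.25 × 16400 = 2580 + 4400 + 4100 = 11080
p·14500 + (1−p)·9600 = 11080
4900p + 9600 = 11080
p = (11080 − 9600) / 4900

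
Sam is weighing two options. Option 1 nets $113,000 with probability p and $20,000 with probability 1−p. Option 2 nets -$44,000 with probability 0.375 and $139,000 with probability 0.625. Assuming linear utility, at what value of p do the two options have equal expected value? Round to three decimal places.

EV(Option 2) = 0.375 × (-44000) + 0.625 × 139000 = -16500 + 86875 = 70375
p·113000 + (1−p)·20000 = 70375
93000p + 20000 = 70375
p = (70375 − 20000) / 93000

p = 0.542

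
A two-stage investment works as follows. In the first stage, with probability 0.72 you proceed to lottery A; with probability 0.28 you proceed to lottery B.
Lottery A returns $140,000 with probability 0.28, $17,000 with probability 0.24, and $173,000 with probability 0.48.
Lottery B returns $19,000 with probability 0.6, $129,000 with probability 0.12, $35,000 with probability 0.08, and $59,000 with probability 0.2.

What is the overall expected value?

$102,564.80

EV(A) = 0.28 × 140000 + 0.24 × 17000 + 0.48 × 173000 = 39200 + 4080 + 83040 = 126320
EV(B) = 0.6 × 19000 + 0.12 × 129000 + 0.08 × 35000 + 0.2 × 59000 = 11400 + 15480 + 2800 + 11800 = 41480
Overall = 0.72 × 126320 + 0.28 × 41480 = 90950.4 + 11614.4 = 102564.8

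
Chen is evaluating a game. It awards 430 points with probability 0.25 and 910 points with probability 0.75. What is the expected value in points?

790 points

EV = 0.25 × 430 + 0.75 × 910 = 107.5 + 682.5 = 790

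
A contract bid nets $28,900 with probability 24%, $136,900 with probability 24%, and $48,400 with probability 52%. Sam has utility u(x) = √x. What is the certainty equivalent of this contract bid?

$59,536

E[u] = 0.24·√28900 + 0.24·√136900 + 0.52·√48400 = 0.24·170 + 0.24·370 + 0.52·220 = 244
CE = (244)² = 59536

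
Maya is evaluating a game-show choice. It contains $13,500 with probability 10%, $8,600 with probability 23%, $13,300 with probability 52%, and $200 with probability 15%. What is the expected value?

EV = 0.1 × 13500 + 0.23 × 8600 + 0.52 × 13300 + 0.15 × 200 = 1350 + 1978 + 6916 + 30 = 10274

$10,274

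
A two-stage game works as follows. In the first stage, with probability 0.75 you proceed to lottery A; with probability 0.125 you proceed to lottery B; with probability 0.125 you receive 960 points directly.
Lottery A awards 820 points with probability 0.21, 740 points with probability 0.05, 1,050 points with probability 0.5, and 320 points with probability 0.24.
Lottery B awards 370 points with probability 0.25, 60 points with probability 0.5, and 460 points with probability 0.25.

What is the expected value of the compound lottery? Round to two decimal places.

EV(A) = 0.21 × 820 + 0.05 × 740 + 0.5 × 1050 + 0.24 × 320 = 172.2 + 37 + 525 + 76.8 = 811
EV(B) = 0.25 × 370 + 0.5 × 60 + 0.25 × 460 = 92.5 + 30 + 115 = 237.5
Branch C: 960 (certain)
Overall = 0.75 × 811 + 0.125 × 237.5 + 0.125 × 960 = 608.25 + 29.6875 + 120 = 757.9375

757.94 points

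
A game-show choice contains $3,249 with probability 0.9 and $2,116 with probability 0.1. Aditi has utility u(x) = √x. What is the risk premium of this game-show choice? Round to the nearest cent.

$10.89

E[u] = 0.9·√3249 + 0.1·√2116 = 0.9·57 + 0.1·46 = 55.9
CE = (55.9)² = 3124.81
Risk premium = EV − CE = 3135.7 − 3124.81 = 10.89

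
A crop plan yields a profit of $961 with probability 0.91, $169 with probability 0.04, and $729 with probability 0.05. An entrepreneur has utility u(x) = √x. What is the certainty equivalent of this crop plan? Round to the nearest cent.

E[u] = 0.91·√961 + 0.04·√169 + 0.05·√729 = 0.91·31 + 0.04·13 + 0.05·27 = 30.08
CE = (30.08)² = 904.8064

$904.81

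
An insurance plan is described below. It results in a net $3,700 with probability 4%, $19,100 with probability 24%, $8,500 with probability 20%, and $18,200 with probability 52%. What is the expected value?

$15,896

EV = 0.04 × 3700 + 0.24 × 19100 + 0.2 × 8500 + 0.52 × 18200 = 148 + 4584 + 1700 + 9464 = 15896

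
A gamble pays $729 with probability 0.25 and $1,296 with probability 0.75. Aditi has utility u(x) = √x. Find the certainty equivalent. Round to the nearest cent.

E[u] = 0.25·√729 + 0.75·√1296 = 0.25·27 + 0.75·36 = 33.75
CE = (33.75)² = 1139.0625

$1,139.06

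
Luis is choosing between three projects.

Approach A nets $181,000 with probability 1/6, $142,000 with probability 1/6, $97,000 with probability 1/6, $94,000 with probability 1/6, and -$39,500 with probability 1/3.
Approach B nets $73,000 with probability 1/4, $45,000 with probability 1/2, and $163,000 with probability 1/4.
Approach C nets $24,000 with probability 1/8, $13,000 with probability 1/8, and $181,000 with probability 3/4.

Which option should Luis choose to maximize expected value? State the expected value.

Approach A = 1/6 × 181000 + 1/6 × 142000 + 1/6 × 97000 + 1/6 × 94000 + 1/3 × (-39500) = 30166.6667 + 23666.6667 + 16166.6667 + 15666.6667 − 13166.6667 = 72500
Approach B = 1/4 × 73000 + 1/2 × 45000 + 1/4 × 163000 = 18250 + 22500 + 40750 = 81500
Approach C = 1/8 × 24000 + 1/8 × 13000 + 3/4 × 181000 = 3000 + 1625 + 135750 = 140375

Approach C ($140,375)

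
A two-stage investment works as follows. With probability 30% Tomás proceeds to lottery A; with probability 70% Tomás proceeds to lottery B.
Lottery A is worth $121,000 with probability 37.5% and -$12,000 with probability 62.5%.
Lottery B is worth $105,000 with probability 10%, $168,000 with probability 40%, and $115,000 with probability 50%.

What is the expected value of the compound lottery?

EV(A) = 0.375 × 121000 + 0.625 × (-12000) = 45375 − 7500 = 37875
EV(B) = 0.1 × 105000 + 0.4 × 168000 + 0.5 × 115000 = 10500 + 67200 + 57500 = 135200
Overall = 0.3 × 37875 + 0.7 × 135200 = 11362.5 + 94640 = 106002.5

$106,002.50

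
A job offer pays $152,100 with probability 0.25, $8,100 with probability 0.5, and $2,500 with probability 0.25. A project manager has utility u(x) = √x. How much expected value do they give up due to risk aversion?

$18,675

E[u] = 0.25·√152100 + 0.5·√8100 + 0.25·√2500 = 0.25·390 + 0.5·90 + 0.25·50 = 155
CE = (155)² = 24025
Risk premium = EV − CE = 42700 − 24025 = 18675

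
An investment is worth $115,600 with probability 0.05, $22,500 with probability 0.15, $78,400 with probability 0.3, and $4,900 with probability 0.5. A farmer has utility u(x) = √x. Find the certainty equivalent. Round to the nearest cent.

E[u] = 0.05·√115600 + 0.15·√22500 + 0.3·√78400 + 0.5·√4900 = 0.05·340 + 0.15·150 + 0.3·280 + 0.5·70 = 158.5
CE = (158.5)² = 25122.25

$25,122.25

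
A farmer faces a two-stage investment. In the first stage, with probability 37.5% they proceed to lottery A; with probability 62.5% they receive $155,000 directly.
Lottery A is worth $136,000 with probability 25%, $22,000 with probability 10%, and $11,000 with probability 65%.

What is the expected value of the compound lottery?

$113,131.25

EV(A) = 0.25 × 136000 + 0.1 × 22000 + 0.65 × 11000 = 34000 + 2200 + 7150 = 43350
Branch B: 155000 (certain)
Overall = 0.375 × 43350 + 0.625 × 155000 = 16256.25 + 96875 = 113131.25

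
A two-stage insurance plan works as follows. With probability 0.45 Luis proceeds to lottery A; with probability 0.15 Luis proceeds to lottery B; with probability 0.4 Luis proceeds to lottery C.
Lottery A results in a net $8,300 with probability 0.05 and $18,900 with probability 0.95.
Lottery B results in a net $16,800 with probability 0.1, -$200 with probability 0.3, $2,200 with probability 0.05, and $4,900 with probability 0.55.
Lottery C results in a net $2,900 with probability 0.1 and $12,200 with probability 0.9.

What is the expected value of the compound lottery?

$13,438.25

EV(A) = 0.05 × 8300 + 0.95 × 18900 = 415 + 17955 = 18370
EV(B) = 0.1 × 16800 + 0.3 × (-200) + 0.05 × 2200 + 0.55 × 4900 = 1680 − 60 + 110 + 2695 = 4425
EV(C) = 0.1 × 2900 + 0.9 × 12200 = 290 + 10980 = 11270
Overall = 0.45 × 18370 + 0.15 × 4425 + 0.4 × 11270 = 8266.5 + 663.75 + 4508 = 13438.25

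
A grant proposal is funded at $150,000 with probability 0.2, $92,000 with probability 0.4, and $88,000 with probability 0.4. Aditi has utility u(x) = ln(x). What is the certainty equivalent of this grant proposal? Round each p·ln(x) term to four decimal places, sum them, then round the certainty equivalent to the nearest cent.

$99,658.04

E[u] = 0.2·ln(150000) + 0.4·ln(92000) + 0.4·ln(88000) = 2.3837 + 4.5718 + 4.5540 = 11.5095
CE = e^11.5095 ≈ 99658.04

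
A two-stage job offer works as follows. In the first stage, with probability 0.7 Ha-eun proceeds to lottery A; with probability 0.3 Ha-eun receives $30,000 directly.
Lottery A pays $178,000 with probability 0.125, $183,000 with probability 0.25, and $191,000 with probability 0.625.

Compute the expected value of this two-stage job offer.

$140,162.50

EV(A) = 0.125 × 178000 + 0.25 × 183000 + 0.625 × 191000 = 22250 + 45750 + 119375 = 187375
Branch B: 30000 (certain)
Overall = 0.7 × 187375 + 0.3 × 30000 = 131162.5 + 9000 = 140162.5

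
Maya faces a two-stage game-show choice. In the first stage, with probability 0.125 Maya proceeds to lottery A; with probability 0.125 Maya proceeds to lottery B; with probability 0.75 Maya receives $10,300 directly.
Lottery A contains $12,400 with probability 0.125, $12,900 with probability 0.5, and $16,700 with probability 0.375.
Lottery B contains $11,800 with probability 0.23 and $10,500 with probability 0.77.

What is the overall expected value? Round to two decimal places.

$10,857.69

EV(A) = 0.125 × 12400 + 0.5 × 12900 + 0.375 × 16700 = 1550 + 6450 + 6262.5 = 14262.5
EV(B) = 0.23 × 11800 + 0.77 × 10500 = 2714 + 8085 = 10799
Branch C: 10300 (certain)
Overall = 0.125 × 14262.5 + 0.125 × 10799 + 0.75 × 10300 = 1782.8125 + 1349.875 + 7725 = 10857.6875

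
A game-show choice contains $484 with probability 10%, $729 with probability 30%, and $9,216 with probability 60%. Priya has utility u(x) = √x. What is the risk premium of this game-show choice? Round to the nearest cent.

E[u] = 0.1·√484 + 0.3·√729 + 0.6·√9216 = 0.1·22 + 0.3·27 + 0.6·96 = 67.9
CE = (67.9)² = 4610.41
Risk premium = EV − CE = 5796.7 − 4610.41 = 1186.29

$1,186.29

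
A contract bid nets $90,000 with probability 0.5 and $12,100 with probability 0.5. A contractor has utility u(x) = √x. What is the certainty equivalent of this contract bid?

$42,025

E[u] = 0.5·√90000 + 0.5·√12100 = 0.5·300 + 0.5·110 = 205
CE = (205)² = 42025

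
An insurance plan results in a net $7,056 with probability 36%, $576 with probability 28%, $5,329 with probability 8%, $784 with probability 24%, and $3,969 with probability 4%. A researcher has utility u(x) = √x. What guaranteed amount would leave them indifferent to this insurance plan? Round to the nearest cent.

E[u] = 0.36·√7056 + 0.28·√576 + 0.08·√5329 + 0.24·√784 + 0.04·√3969 = 0.36·84 + 0.28·24 + 0.08·73 + 0.24·28 + 0.04·63 = 52.04
CE = (52.04)² = 2708.1616

$2,708.16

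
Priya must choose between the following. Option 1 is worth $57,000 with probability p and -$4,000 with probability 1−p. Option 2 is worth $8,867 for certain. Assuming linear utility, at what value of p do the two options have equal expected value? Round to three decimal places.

p = 0.211

p·57000 + (1−p)·(-4000) = 8867
61000p − 4000 = 8867
p = (8867 + 4000) / 61000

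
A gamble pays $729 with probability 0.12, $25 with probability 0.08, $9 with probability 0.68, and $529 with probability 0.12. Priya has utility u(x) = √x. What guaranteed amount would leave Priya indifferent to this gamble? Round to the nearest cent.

E[u] = 0.12·√729 + 0.08·√25 + 0.68·√9 + 0.12·√529 = 0.12·27 + 0.08·5 + 0.68·3 + 0.12·23 = 8.44
CE = (8.44)² = 71.2336

$71.23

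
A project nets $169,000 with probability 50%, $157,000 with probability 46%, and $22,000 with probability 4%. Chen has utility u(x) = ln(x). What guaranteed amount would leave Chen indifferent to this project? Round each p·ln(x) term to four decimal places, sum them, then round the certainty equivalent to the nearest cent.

$150,572.50

E[u] = 0.5·ln(169000) + 0.46·ln(157000) + 0.04·ln(22000) = 6.0188 + 5.5034 + 0.4000 = 11.9222
CE = e^11.9222 ≈ 150572.50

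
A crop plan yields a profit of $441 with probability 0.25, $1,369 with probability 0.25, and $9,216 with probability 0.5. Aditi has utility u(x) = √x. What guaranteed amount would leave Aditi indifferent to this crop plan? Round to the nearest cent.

$3,906.25

E[u] = 0.25·√441 + 0.25·√1369 + 0.5·√9216 = 0.25·21 + 0.25·37 + 0.5·96 = 62.5
CE = (62.5)² = 3906.25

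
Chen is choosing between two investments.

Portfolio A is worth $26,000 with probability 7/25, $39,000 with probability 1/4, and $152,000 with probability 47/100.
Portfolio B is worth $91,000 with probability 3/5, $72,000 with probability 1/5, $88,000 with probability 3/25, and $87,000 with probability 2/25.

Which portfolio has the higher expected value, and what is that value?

Portfolio A = 7/25 × 26000 + 1/4 × 39000 + 47/100 × 152000 = 7280 + 9750 + 71440 = 88470
Portfolio B = 3/5 × 91000 + 1/5 × 72000 + 3/25 × 88000 + 2/25 × 87000 = 54600 + 14400 + 10560 + 6960 = 86520

Portfolio A ($88,470)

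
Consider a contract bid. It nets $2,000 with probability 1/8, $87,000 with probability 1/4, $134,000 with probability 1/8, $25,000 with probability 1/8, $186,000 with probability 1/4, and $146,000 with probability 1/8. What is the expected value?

$106,625

EV = 1/8 × 2000 + 1/4 × 87000 + 1/8 × 134000 + 1/8 × 25000 + 1/4 × 186000 + 1/8 × 146000 = 250 + 21750 + 16750 + 3125 + 46500 + 18250 = 106625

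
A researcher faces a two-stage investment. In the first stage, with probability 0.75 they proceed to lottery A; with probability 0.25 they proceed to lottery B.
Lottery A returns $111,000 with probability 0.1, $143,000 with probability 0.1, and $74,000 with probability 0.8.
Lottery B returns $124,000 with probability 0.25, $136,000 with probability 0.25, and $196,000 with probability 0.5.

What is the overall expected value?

EV(A) = 0.1 × 111000 + 0.1 × 143000 + 0.8 × 74000 = 11100 + 14300 + 59200 = 84600
EV(B) = 0.25 × 124000 + 0.25 × 136000 + 0.5 × 196000 = 31000 + 34000 + 98000 = 163000
Overall = 0.75 × 84600 + 0.25 × 163000 = 63450 + 40750 = 104200

$104,200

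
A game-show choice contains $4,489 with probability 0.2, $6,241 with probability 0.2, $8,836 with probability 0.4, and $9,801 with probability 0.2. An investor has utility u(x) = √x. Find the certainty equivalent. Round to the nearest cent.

E[u] = 0.2·√4489 + 0.2·√6241 + 0.4·√8836 + 0.2·√9801 = 0.2·67 + 0.2·79 + 0.4·94 + 0.2·99 = 86.6
CE = (86.6)² = 7499.56

$7,499.56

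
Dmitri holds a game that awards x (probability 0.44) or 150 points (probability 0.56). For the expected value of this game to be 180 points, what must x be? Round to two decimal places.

0.44·x + 0.56·150 = 180
0.44·x = 180 − 84 = 96
x = 96 / 0.44 = 218.1818

x = 218.18 points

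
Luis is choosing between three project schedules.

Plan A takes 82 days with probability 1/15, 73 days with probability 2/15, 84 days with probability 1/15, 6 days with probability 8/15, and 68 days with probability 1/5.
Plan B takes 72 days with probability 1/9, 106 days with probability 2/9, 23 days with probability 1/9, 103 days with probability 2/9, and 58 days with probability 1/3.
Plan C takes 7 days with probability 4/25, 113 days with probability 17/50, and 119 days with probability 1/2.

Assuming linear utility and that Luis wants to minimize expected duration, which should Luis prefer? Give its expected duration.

Plan A (37.6 days)

Plan A = 1/15 × 82 + 2/15 × 73 + 1/15 × 84 + 8/15 × 6 + 1/5 × 68 = 5.4667 + 9.7333 + 5.6 + 3.2 + 13.6 = 37.6
Plan B = 1/9 × 72 + 2/9 × 106 + 1/9 × 23 + 2/9 × 103 + 1/3 × 58 = 8 + 23.5556 + 2.5556 + 22.8889 + 19.3333 = 76.3333
Plan C = 4/25 × 7 + 17/50 × 113 + 1/2 × 119 = 1.12 + 38.42 + 59.5 = 99.04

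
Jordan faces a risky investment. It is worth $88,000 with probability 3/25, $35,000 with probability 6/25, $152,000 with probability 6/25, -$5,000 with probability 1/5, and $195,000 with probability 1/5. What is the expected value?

EV = 3/25 × 88000 + 6/25 × 35000 + 6/25 × 152000 + 1/5 × (-5000) + 1/5 × 195000 = 10560 + 8400 + 36480 − 1000 + 39000 = 93440

$93,440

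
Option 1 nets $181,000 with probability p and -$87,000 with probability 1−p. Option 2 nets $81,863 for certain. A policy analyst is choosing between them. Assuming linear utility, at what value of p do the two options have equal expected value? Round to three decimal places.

p·181000 + (1−p)·(-87000) = 81863
268000p − 87000 = 81863
p = (81863 + 87000) / 268000

p = 0.630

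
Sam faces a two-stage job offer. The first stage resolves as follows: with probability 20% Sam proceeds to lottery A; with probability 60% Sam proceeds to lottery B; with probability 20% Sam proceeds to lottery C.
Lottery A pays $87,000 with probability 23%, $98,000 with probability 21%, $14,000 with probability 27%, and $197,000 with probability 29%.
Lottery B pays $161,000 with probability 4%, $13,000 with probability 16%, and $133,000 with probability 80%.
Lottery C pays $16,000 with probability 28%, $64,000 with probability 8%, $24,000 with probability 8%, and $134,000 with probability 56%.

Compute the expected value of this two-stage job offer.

$106,564

EV(A) = 0.23 × 87000 + 0.21 × 98000 + 0.27 × 14000 + 0.29 × 197000 = 20010 + 20580 + 3780 + 57130 = 101500
EV(B) = 0.04 × 161000 + 0.16 × 13000 + 0.8 × 133000 = 6440 + 2080 + 106400 = 114920
EV(C) = 0.28 × 16000 + 0.08 × 64000 + 0.08 × 24000 + 0.56 × 134000 = 4480 + 5120 + 1920 + 75040 = 86560
Overall = 0.2 × 101500 + 0.6 × 114920 + 0.2 × 86560 = 20300 + 68952 + 17312 = 106564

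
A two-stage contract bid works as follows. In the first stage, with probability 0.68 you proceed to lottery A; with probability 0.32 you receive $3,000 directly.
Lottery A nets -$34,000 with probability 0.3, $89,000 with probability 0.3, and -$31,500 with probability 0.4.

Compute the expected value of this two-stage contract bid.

EV(A) = 0.3 × (-34000) + 0.3 × 89000 + 0.4 × (-31500) = -10200 + 26700 − 12600 = 3900
Branch B: 3000 (certain)
Overall = 0.68 × 3900 + 0.32 × 3000 = 2652 + 960 = 3612

$3,612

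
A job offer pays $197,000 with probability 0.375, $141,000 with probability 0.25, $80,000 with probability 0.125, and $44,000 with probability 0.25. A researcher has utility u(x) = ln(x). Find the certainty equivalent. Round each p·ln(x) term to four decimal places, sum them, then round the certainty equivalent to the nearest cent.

$111,290.59

E[u] = 0.375·ln(197000) + 0.25·ln(141000) + 0.125·ln(80000) + 0.25·ln(44000) = 4.5716 + 2.9641 + 1.4112 + 2.6730 = 11.6199
CE = e^11.6199 ≈ 111290.59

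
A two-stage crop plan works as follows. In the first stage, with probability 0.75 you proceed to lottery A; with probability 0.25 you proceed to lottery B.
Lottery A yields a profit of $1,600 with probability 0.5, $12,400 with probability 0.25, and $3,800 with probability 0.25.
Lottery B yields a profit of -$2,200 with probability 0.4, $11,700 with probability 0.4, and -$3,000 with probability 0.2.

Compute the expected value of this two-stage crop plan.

EV(A) = 0.5 × 1600 + 0.25 × 12400 + 0.25 × 3800 = 800 + 3100 + 950 = 4850
EV(B) = 0.4 × (-2200) + 0.4 × 11700 + 0.2 × (-3000) = -880 + 4680 − 600 = 3200
Overall = 0.75 × 4850 + 0.25 × 3200 = 3637.5 + 800 = 4437.5

$4,437.50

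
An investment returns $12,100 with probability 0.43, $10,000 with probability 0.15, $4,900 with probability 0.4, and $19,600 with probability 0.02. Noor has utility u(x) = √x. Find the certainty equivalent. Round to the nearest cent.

E[u] = 0.43·√12100 + 0.15·√10000 + 0.4·√4900 + 0.02·√19600 = 0.43·110 + 0.15·100 + 0.4·70 + 0.02·140 = 93.1
CE = (93.1)² = 8667.61

$8,667.61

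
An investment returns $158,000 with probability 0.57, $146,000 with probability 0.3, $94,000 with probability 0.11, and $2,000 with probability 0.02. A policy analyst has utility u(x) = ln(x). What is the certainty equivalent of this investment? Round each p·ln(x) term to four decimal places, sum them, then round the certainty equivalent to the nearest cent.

E[u] = 0.57·ln(158000) + 0.3·ln(146000) + 0.11·ln(94000) + 0.02·ln(2000) = 6.8231 + 3.5674 + 1.2596 + 0.1520 = 11.8021
CE = e^11.8021 ≈ 133532.48

$133,532.48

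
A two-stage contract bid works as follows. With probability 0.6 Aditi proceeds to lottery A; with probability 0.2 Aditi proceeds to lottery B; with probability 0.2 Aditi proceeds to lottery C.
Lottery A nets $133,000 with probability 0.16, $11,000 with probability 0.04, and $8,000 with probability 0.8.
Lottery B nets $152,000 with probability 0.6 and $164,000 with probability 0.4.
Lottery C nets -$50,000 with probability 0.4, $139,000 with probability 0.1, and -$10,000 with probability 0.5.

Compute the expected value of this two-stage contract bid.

EV(A) = 0.16 × 133000 + 0.04 × 11000 + 0.8 × 8000 = 21280 + 440 + 6400 = 28120
EV(B) = 0.6 × 152000 + 0.4 × 164000 = 91200 + 65600 = 156800
EV(C) = 0.4 × (-50000) + 0.1 × 139000 + 0.5 × (-10000) = -20000 + 13900 − 5000 = -11100
Overall = 0.6 × 28120 + 0.2 × 156800 + 0.2 × (-11100) = 16872 + 31360 − 2220 = 46012

$46,012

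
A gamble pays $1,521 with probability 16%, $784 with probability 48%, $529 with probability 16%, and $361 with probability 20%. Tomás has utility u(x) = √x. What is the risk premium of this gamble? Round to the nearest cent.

$38.85

E[u] = 0.16·√1521 + 0.48·√784 + 0.16·√529 + 0.2·√361 = 0.16·39 + 0.48·28 + 0.16·23 + 0.2·19 = 27.16
CE = (27.16)² = 737.6656
Risk premium = EV − CE = 776.52 − 737.6656 = 38.8544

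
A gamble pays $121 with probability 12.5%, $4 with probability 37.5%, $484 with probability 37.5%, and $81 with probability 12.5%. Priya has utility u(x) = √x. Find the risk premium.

$76

E[u] = 0.125·√121 + 0.375·√4 + 0.375·√484 + 0.125·√81 = 0.125·11 + 0.375·2 + 0.375·22 + 0.125·9 = 11.5
CE = (11.5)² = 132.25
Risk premium = EV − CE = 208.25 − 132.25 = 76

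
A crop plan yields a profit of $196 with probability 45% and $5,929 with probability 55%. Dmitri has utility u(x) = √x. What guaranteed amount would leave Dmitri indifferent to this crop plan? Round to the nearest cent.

$2,366.82

E[u] = 0.45·√196 + 0.55·√5929 = 0.45·14 + 0.55·77 = 48.65
CE = (48.65)² = 2366.8225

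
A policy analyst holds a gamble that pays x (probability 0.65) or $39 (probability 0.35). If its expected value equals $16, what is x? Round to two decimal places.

x = $3.62

0.65·x + 0.35·39 = 16
0.65·x = 16 − 13.65 = 2.35
x = 2.35 / 0.65 = 3.6154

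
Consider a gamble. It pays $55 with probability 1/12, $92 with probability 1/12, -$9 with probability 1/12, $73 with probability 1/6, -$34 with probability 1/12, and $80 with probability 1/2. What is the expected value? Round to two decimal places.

$60.83

EV = 1/12 × 55 + 1/12 × 92 + 1/12 × (-9) + 1/6 × 73 + 1/12 × (-34) + 1/2 × 80 = 4.5833 + 7.6667 − 0.75 + 12.1667 − 2.8333 + 40 = 60.8333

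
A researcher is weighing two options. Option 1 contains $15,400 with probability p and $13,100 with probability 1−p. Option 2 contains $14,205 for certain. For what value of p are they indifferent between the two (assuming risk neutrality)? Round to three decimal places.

p = 0.480

p·15400 + (1−p)·13100 = 14205
2300p + 13100 = 14205
p = (14205 − 13100) / 2300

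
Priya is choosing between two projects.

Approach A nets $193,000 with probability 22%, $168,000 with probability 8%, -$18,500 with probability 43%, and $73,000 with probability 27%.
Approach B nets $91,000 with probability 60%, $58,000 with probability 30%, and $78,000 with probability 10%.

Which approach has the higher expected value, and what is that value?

Approach A = 0.22 × 193000 + 0.08 × 168000 + 0.43 × (-18500) + 0.27 × 73000 = 42460 + 13440 − 7955 + 19710 = 67655
Approach B = 0.6 × 91000 + 0.3 × 58000 + 0.1 × 78000 = 54600 + 17400 + 7800 = 79800

Approach B ($79,800)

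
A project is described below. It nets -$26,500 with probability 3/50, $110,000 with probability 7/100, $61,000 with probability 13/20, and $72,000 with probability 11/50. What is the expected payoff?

$61,600

EV = 3/50 × (-26500) + 7/100 × 110000 + 13/20 × 61000 + 11/50 × 72000 = -1590 + 7700 + 39650 + 15840 = 61600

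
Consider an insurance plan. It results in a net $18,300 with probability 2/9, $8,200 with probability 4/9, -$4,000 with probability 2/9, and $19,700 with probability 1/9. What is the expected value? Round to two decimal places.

$9,011.11

EV = 2/9 × 18300 + 4/9 × 8200 + 2/9 × (-4000) + 1/9 × 19700 = 4066.6667 + 3644.4444 − 888.8889 + 2188.8889 = 9011.1111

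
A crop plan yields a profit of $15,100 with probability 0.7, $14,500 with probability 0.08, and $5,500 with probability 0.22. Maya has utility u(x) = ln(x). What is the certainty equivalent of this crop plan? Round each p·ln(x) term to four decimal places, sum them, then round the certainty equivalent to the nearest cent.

E[u] = 0.7·ln(15100) + 0.08·ln(14500) + 0.22·ln(5500) = 6.7357 + 0.7666 + 1.8948 = 9.3971
CE = e^9.3971 ≈ 12053.38

$12,053.38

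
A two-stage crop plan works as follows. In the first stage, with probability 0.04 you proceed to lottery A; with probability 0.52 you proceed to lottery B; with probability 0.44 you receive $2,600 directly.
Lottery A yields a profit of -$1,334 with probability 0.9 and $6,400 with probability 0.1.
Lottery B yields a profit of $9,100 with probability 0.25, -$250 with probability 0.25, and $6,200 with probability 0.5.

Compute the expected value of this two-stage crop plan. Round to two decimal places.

$3,884.08

EV(A) = 0.9 × (-1334) + 0.1 × 6400 = -1200.6 + 640 = -560.6
EV(B) = 0.25 × 9100 + 0.25 × (-250) + 0.5 × 6200 = 2275 − 62.5 + 3100 = 5312.5
Branch C: 2600 (certain)
Overall = 0.04 × (-560.6) + 0.52 × 5312.5 + 0.44 × 2600 = -22.424 + 2762.5 + 1144 = 3884.076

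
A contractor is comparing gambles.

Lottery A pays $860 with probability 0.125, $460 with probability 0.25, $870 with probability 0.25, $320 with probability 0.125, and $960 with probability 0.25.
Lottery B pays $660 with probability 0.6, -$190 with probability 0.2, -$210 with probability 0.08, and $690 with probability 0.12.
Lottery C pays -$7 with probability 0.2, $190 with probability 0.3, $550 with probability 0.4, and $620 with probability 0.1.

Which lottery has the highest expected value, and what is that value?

Lottery A ($720)

Lottery A = 0.125 × 860 + 0.25 × 460 + 0.25 × 870 + 0.125 × 320 + 0.25 × 960 = 107.5 + 115 + 217.5 + 40 + 240 = 720
Lottery B = 0.6 × 660 + 0.2 × (-190) + 0.08 × (-210) + 0.12 × 690 = 396 − 38 − 16.8 + 82.8 = 424
Lottery C = 0.2 × (-7) + 0.3 × 190 + 0.4 × 550 + 0.1 × 620 = -1.4 + 57 + 220 + 62 = 337.6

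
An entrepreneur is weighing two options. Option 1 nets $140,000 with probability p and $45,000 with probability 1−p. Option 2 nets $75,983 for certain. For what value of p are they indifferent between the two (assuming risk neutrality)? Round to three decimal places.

p·140000 + (1−p)·45000 = 75983
95000p + 45000 = 75983
p = (75983 − 45000) / 95000

p = 0.326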